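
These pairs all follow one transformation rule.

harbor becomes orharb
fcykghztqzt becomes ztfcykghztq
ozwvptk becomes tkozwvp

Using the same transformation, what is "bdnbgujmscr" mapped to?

crbdnbgujms

Each output is the input with this applied: move the last 2 characters to the front (rotate right by 2).
"bdnbgujmscr" → "crbdnbgujms".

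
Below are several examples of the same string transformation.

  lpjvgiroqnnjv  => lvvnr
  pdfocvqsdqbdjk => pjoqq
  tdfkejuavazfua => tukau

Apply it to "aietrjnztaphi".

aitan

Rule — keep one character in every 3, starting at position 1 (positions 1st, 4th, 7th, ...), then take characters alternately from the front and the back (1st, last, 2nd, 2nd-last, ...).
Starting from "aietrjnztaphi": after the first operation, "atnai"; after the second, "aitan".
(Check on "lpjvgiroqnnjv": → "lvrnv" → "lvvnr" ✓)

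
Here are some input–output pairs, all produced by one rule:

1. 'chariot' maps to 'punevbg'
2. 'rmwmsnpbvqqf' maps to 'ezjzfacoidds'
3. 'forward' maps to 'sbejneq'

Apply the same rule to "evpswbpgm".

ricfjoctz

In each case the input is transformed by: shift every letter 13 places forward in the alphabet (wrapping around) — i.e. ROT13.
Applying that to "evpswbpgm" gives "ricfjoctz".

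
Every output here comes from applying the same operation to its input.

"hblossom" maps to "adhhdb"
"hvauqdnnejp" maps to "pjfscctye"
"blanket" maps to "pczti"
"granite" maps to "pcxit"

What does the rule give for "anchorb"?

rwdgq

The rule is to delete the first 2 characters, then shift every letter 11 places backward in the alphabet (wrapping around).
Starting from "anchorb": after the first operation, "chorb"; after the second, "rwdgq".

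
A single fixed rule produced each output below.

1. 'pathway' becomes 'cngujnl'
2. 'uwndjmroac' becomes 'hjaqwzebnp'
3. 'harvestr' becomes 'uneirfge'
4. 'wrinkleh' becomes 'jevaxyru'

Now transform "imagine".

The transformation: shift every letter 13 places forward in the alphabet (wrapping around) — i.e. ROT13.
Doing the same to "imagine": "vzntvar".

vzntvar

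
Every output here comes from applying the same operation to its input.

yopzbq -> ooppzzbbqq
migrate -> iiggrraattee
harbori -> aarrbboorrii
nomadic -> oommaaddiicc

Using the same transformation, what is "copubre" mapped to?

Looking at the pairs, the operation is to double every character, then delete the first 2 characters.
For "copubre", step one produces "ccooppuubbrree"; step two turns that into "ooppuubbrree".
(Check on "migrate": → "mmiiggrraattee" → "iiggrraattee" ✓)

ooppuubbrree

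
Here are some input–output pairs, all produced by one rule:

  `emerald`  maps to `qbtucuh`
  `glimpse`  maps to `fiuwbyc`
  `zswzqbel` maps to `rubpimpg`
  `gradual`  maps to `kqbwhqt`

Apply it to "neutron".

heddukj

Rule — move the last 3 characters to the front (rotate right by 3), then shift every letter 10 places backward in the alphabet (wrapping around).
So "neutron" becomes "heddukj".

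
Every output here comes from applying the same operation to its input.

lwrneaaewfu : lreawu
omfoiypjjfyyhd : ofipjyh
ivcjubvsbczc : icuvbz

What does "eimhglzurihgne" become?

emgzrhn

The rule is to keep every other character starting from the first (positions 1st, 3rd, 5th, ...).
"eimhglzurihgne" → "emgzrhn".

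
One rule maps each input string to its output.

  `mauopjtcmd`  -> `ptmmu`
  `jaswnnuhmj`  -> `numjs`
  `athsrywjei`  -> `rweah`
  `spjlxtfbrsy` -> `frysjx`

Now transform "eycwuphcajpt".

hapecu

Rule — keep every other character starting from the first (positions 1st, 3rd, 5th, ...), then move the last 3 characters to the front (rotate right by 3).
"eycwuphcajpt" → "ecuhap" → "hapecu".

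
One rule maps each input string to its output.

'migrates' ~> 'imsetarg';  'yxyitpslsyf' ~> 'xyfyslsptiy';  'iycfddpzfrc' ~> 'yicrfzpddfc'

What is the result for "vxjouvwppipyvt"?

The pattern: reverse the string, then move the last 2 characters to the front (rotate right by 2).
For "vxjouvwppipyvt", step one produces "tvypippwvuojxv"; step two turns that into "xvtvypippwvuoj".
(Check on "migrates": → "setargim" → "imsetarg" ✓)

xvtvypippwvuoj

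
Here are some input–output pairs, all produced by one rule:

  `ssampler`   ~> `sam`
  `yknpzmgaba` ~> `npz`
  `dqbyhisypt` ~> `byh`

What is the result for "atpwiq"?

atp

What's happening: swap the front and back halves of the string, then keep only the last 3 characters.
On "atpwiq": the first step gives "wiqatp", and the second then gives "atp".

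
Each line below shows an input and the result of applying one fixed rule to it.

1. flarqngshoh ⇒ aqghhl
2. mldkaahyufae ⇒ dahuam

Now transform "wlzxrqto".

What's happening: move the first 2 characters to the end (rotate left by 2), then keep every other character starting from the first (positions 1st, 3rd, 5th, ...).
For "wlzxrqto" the result is "zrtw".

zrtw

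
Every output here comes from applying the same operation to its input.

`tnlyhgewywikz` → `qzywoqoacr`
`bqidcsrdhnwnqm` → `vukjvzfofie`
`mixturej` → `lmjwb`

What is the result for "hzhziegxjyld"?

In each case the input is transformed by: shift every letter 8 places backward in the alphabet (wrapping around), then delete the first 3 characters.
Working it through for "hzhziegxjyld": intermediate "zrzrawypbqdv", final "rawypbqdv".

rawypbqdv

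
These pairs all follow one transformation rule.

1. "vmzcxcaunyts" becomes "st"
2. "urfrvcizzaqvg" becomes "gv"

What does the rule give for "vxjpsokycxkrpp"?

Looking at the pairs, the operation is to reverse the string, then keep only the first 2 characters.
So "vxjpsokycxkrpp" becomes "pp".

pp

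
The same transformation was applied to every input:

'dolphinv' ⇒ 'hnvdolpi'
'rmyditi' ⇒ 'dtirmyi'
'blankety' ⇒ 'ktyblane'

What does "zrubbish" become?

The rule is to move the last 3 characters to the front (rotate right by 3), then swap the first and last characters.
"zrubbish" → "ishzrubb" → "bshzrubi".

bshzrubi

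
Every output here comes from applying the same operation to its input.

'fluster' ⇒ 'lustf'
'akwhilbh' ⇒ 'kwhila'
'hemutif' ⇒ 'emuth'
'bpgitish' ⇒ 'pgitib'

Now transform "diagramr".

iagrad

In each case the input is transformed by: delete the last 2 characters, then move the first character to the end.
Applying both steps to "diagramr": "diagra", then "iagrad".
(Check on "hemutif": → "hemut" → "emuth" ✓)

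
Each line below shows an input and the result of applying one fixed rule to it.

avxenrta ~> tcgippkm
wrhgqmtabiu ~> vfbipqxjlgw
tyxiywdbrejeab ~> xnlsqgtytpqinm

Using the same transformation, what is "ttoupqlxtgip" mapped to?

The pattern: shift every letter 11 places backward in the alphabet (wrapping around), then move the first 3 characters to the end (rotate left by 3).
Working it through for "ttoupqlxtgip": intermediate "iidjefamivxe", final "jefamivxeiid".

jefamivxeiid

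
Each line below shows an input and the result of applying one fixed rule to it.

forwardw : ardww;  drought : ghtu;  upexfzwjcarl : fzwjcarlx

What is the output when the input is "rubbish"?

In each case the input is transformed by: delete the first 3 characters, then move the first character to the end.
"rubbish" → "bish" → "ishb".

ishb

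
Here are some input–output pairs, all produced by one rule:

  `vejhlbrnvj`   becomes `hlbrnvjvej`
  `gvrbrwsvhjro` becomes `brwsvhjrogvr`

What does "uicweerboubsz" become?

weerboubszuic

The transformation: move the first 3 characters to the end (rotate left by 3).
So "uicweerboubsz" becomes "weerboubszuic".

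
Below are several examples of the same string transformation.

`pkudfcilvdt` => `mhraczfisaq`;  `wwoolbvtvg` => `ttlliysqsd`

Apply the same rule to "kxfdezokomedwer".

In each case the input is transformed by: shift every letter 3 places backward in the alphabet (wrapping around).
Doing the same to "kxfdezokomedwer": "hucabwlhljbatbo".

hucabwlhljbatbo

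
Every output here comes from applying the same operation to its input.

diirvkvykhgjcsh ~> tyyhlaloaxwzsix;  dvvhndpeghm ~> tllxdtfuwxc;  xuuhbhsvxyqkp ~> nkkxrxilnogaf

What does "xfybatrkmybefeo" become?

Looking at the pairs, the operation is to shift every letter 10 places backward in the alphabet (wrapping around).
Applying that to "xfybatrkmybefeo" gives "nvorqjhacoruvue".

nvorqjhacoruvue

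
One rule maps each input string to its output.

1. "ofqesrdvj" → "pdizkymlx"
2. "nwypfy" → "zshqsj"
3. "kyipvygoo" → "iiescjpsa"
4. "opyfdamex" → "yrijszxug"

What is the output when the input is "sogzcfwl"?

qfmiatwz

In each case the input is transformed by: move the last 2 characters to the front (rotate right by 2), then shift every letter 6 places backward in the alphabet (wrapping around).
For "sogzcfwl", step one produces "wlsogzcf"; step two turns that into "qfmiatwz".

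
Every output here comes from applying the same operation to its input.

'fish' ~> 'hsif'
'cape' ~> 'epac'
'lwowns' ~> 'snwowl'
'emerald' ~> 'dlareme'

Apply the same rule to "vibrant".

Rule — reverse the string.
So "vibrant" becomes "tnarbiv".

tnarbiv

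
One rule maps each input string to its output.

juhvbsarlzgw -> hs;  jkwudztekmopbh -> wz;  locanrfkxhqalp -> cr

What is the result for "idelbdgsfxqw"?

The pattern: keep one character in every 3, starting at position 3 (positions 3rd, 6th, 9th, ...), then delete the last 2 characters.
Starting from "idelbdgsfxqw": after the first operation, "edfw"; after the second, "ed".

ed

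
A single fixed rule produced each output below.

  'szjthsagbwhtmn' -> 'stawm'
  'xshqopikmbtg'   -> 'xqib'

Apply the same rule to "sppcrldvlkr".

Each output is the input with this applied: keep one character in every 3, starting at position 1 (positions 1st, 4th, 7th, ...).
For "sppcrldvlkr" the result is "scdk".

scdk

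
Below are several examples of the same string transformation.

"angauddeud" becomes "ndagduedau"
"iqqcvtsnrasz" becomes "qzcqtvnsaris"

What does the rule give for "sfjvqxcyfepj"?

Each output is the input with this applied: swap the first and last characters, then swap each adjacent pair of characters (1↔2, 3↔4, ...).
For "sfjvqxcyfepj", step one produces "jfjvqxcyfeps"; step two turns that into "fjvjxqycefsp".

fjvjxqycefsp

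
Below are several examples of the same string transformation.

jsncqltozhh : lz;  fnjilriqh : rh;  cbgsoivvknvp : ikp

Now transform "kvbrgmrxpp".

mp

What's happening: keep one character in every 3, starting at position 3 (positions 3rd, 6th, 9th, ...), then delete the first character.
On "kvbrgmrxpp": the first step gives "bmp", and the second then gives "mp".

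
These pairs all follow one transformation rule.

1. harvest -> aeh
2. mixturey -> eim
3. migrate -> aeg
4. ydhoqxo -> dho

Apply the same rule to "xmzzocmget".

Each output is the input with this applied: sort the characters into alphabetical order, then keep only the first 3 characters.
Working it through for "xmzzocmget": intermediate "cegmmotxzz", final "ceg".

ceg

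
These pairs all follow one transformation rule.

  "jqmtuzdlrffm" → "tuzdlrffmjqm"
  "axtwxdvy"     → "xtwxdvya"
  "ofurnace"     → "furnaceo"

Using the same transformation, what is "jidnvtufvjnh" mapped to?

nvtufvjnhjid

What's happening: move the last 3 characters to the front (rotate right by 3), then swap the front and back halves of the string.
Working it through for "jidnvtufvjnh": intermediate "jnhjidnvtufv", final "nvtufvjnhjid".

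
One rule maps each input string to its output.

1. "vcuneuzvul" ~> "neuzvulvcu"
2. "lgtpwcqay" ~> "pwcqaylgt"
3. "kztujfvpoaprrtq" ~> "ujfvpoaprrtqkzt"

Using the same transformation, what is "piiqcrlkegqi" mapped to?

qcrlkegqipii

In each case the input is transformed by: move the first 3 characters to the end (rotate left by 3).
For "piiqcrlkegqi" the result is "qcrlkegqipii".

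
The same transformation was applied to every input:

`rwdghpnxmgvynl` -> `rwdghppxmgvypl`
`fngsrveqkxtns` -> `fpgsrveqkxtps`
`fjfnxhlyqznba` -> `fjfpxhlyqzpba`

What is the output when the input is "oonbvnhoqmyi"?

The rule is to replace every "n" with "p".
On "oonbvnhoqmyi" that produces "oopbvphoqmyi".

oopbvphoqmyi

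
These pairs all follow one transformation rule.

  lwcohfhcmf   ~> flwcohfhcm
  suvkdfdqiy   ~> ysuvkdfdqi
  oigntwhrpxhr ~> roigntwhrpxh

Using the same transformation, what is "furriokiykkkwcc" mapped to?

In each case the input is transformed by: move the last character to the front.
For "furriokiykkkwcc" the result is "cfurriokiykkkwc".

cfurriokiykkkwc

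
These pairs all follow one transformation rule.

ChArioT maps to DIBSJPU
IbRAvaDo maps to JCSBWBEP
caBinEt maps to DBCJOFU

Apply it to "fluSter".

GMVTUFS

In each case the input is transformed by: shift every letter 1 place forward in the alphabet (wrapping around), then convert every letter to uppercase.
Applying both steps to "fluSter": "gmvTufs", then "GMVTUFS".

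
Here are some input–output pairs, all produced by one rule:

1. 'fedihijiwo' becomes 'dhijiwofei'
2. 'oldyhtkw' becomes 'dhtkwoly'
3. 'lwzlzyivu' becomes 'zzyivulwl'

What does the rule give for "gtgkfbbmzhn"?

The pattern: move the first 3 characters to the end (rotate left by 3), then swap the first and last characters.
For "gtgkfbbmzhn", step one produces "kfbbmzhngtg"; step two turns that into "gfbbmzhngtk".

gfbbmzhngtk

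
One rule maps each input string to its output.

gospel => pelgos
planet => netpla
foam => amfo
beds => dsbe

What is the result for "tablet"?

lettab

The transformation: swap the front and back halves of the string.
For "tablet" the result is "lettab".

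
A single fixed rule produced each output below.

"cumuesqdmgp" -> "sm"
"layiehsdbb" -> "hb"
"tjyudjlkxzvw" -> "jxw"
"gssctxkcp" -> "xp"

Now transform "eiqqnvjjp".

vp

Rule — keep one character in every 3, starting at position 3 (positions 3rd, 6th, 9th, ...), then delete the first character.
Applying both steps to "eiqqnvjjp": "qvp", then "vp".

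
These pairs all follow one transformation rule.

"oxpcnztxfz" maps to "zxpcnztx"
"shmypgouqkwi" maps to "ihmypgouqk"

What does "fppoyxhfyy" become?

yppoyxhf

What's happening: swap the first and last characters, then delete the last 2 characters.
Doing the same to "fppoyxhfyy": "yppoyxhf".
(Check on "shmypgouqkwi": → "ihmypgouqkws" → "ihmypgouqk" ✓)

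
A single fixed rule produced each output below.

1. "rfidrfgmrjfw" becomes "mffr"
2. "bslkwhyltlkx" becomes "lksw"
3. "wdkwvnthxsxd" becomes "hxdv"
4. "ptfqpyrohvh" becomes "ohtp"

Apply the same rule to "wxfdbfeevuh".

ehxb

In each case the input is transformed by: keep one character in every 3, starting at position 2 (positions 2nd, 5th, 8th, ...), then move the first 2 characters to the end (rotate left by 2).
So "wxfdbfeevuh" becomes "ehxb".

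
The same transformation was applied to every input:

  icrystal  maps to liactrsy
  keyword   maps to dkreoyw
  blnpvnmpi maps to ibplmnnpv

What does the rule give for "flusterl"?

lfrleuts

The pattern: reverse the string, then take characters alternately from the front and the back (1st, last, 2nd, 2nd-last, ...).
On "flusterl": the first step gives "lretsulf", and the second then gives "lfrleuts".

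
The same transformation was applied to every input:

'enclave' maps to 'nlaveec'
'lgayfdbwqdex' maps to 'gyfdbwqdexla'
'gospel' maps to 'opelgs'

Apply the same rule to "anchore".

In each case the input is transformed by: move the first 2 characters to the end (rotate left by 2), then swap the first and last characters.
Doing the same to "anchore": "nhoreac".

nhoreac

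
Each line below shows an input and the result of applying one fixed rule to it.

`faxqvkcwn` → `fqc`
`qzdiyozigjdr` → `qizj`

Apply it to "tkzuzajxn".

Rule — keep one character in every 3, starting at position 1 (positions 1st, 4th, 7th, ...).
So "tkzuzajxn" becomes "tuj".

tuj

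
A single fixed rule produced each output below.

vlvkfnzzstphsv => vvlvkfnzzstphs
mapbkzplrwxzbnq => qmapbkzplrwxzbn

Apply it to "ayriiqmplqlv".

vayriiqmplql

What's happening: move the last character to the front.
On "ayriiqmplqlv" that produces "vayriiqmplql".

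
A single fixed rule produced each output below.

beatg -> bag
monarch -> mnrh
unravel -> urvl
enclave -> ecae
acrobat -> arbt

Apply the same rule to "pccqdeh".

Looking at the pairs, the operation is to keep every other character starting from the first (positions 1st, 3rd, 5th, ...).
On "pccqdeh" that produces "pcdh".

pcdh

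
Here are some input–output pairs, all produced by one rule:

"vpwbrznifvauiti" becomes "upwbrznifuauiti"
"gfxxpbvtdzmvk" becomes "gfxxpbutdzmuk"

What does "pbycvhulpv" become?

Rule — replace every "v" with "u".
"pbycvhulpv" → "pbycuhulpu".

pbycuhulpu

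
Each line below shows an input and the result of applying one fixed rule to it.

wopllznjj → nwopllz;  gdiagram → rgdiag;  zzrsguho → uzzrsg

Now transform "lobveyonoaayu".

alobveyonoa

Rule — delete the last 2 characters, then move the last character to the front.
On "lobveyonoaayu": the first step gives "lobveyonoaa", and the second then gives "alobveyonoa".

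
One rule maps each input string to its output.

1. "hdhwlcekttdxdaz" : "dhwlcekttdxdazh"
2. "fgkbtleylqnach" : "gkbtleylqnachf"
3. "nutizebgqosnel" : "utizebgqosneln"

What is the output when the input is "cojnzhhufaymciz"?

The rule is to move the first character to the end.
Applying that to "cojnzhhufaymciz" gives "ojnzhhufaymcizc".

ojnzhhufaymcizc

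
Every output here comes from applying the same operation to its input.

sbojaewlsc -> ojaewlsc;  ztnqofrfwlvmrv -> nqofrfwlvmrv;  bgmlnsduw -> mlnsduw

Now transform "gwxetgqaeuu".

xetgqaeuu

In each case the input is transformed by: delete the first 2 characters.
Doing the same to "gwxetgqaeuu": "xetgqaeuu".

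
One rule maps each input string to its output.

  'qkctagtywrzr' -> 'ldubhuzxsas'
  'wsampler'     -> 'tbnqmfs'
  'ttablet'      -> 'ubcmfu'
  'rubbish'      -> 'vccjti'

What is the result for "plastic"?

mbtujd

What's happening: delete the first character, then shift every letter 1 place forward in the alphabet (wrapping around).
Applying both steps to "plastic": "lastic", then "mbtujd".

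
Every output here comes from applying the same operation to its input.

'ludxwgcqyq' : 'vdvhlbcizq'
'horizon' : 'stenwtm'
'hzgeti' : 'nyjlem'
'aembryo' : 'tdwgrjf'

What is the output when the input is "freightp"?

uymlnjwk

Rule — reverse the string, then shift every letter 5 places forward in the alphabet (wrapping around).
On "freightp": the first step gives "pthgierf", and the second then gives "uymlnjwk".
(Check on "aembryo": → "oyrbmea" → "tdwgrjf" ✓)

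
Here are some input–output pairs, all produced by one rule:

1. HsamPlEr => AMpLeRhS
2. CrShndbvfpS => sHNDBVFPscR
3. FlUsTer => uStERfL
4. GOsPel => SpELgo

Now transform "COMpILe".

The pattern: flip the case of every letter, then move the first 2 characters to the end (rotate left by 2).
Applying both steps to "COMpILe": "comPilE", then "mPilEco".

mPilEco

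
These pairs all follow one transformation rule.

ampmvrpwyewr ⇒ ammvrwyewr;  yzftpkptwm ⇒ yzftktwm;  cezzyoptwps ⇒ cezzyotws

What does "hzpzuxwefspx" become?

In each case the input is transformed by: remove every "p".
Applying that to "hzpzuxwefspx" gives "hzzuxwefsx".

hzzuxwefsx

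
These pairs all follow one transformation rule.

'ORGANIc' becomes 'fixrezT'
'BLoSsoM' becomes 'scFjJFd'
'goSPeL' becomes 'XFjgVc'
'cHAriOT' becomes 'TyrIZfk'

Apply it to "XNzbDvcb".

The pattern: flip the case of every letter, then shift every letter 9 places backward in the alphabet (wrapping around).
On "XNzbDvcb": the first step gives "xnZBdVCB", and the second then gives "oeQSuMTS".
(Check on "cHAriOT": → "ChaRIot" → "TyrIZfk" ✓)

oeQSuMTS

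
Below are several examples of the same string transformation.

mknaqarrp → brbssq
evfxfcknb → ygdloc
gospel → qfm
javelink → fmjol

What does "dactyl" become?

The pattern: shift every letter 1 place forward in the alphabet (wrapping around), then delete the first 3 characters.
For "dactyl", step one produces "ebduzm"; step two turns that into "uzm".

uzm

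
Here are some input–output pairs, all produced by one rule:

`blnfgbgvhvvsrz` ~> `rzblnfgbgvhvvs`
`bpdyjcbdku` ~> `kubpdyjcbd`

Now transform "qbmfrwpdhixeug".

Rule — move the last 2 characters to the front (rotate right by 2).
For "qbmfrwpdhixeug" the result is "ugqbmfrwpdhixe".

ugqbmfrwpdhixe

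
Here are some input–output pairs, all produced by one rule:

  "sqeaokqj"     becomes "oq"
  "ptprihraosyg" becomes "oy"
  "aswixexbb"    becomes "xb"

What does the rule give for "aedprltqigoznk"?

on

Looking at the pairs, the operation is to keep every other character starting from the first (positions 1st, 3rd, 5th, ...), then keep only the last 2 characters.
Doing the same to "aedprltqigoznk": "on".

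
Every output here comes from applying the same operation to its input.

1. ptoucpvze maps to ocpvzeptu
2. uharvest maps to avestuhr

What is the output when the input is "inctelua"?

The pattern: move the first 3 characters to the end (rotate left by 3), then swap the first and last characters.
"inctelua" → "teluainc" → "celuaint".

celuaint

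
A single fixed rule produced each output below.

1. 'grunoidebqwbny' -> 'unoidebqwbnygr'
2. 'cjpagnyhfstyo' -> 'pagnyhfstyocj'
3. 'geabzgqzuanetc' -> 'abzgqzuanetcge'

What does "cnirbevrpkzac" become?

The transformation: move the first 2 characters to the end (rotate left by 2).
For "cnirbevrpkzac" the result is "irbevrpkzaccn".

irbevrpkzaccn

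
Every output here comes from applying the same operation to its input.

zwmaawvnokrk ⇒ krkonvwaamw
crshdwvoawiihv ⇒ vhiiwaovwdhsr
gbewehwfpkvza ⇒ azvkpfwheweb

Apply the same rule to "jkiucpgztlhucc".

The transformation: reverse the string, then delete the last character.
Starting from "jkiucpgztlhucc": after the first operation, "ccuhltzgpcuikj"; after the second, "ccuhltzgpcuik".

ccuhltzgpcuik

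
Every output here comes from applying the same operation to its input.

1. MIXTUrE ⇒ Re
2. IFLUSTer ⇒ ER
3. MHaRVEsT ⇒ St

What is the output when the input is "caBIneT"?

Et

In each case the input is transformed by: flip the case of every letter, then keep only the last 2 characters.
Working it through for "caBIneT": intermediate "CAbiNEt", final "Et".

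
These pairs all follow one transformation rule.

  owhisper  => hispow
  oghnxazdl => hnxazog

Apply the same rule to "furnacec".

In each case the input is transformed by: delete the last 2 characters, then move the first 2 characters to the end (rotate left by 2).
"furnacec" → "furnac" → "rnacfu".

rnacfu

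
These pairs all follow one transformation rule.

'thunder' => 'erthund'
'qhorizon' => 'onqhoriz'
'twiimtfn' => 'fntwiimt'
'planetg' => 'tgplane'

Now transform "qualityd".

ydqualit

The transformation: move the last 2 characters to the front (rotate right by 2).
So "qualityd" becomes "ydqualit".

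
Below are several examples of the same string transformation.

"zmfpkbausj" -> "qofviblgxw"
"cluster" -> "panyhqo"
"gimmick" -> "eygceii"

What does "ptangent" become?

Each output is the input with this applied: move the last 3 characters to the front (rotate right by 3), then shift every letter 4 places backward in the alphabet (wrapping around).
For "ptangent", step one produces "entptang"; step two turns that into "ajplpwjc".

ajplpwjc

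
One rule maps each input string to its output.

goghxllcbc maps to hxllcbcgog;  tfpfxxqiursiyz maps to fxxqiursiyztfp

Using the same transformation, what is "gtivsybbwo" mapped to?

The rule is to move the first 3 characters to the end (rotate left by 3).
So "gtivsybbwo" becomes "vsybbwogti".

vsybbwogti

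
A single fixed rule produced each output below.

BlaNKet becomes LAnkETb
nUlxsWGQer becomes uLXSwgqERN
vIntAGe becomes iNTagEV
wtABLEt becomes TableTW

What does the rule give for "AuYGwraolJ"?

The pattern: flip the case of every letter, then move the first character to the end.
Applying that to "AuYGwraolJ" gives "UygWRAOLja".

UygWRAOLja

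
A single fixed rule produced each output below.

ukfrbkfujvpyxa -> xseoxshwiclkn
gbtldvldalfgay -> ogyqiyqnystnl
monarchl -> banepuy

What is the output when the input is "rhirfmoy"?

Each output is the input with this applied: shift every letter 13 places forward in the alphabet (wrapping around) — i.e. ROT13, then delete the first character.
Applying both steps to "rhirfmoy": "euveszbl", then "uveszbl".
(Check on "monarchl": → "zbanepuy" → "banepuy" ✓)

uveszbl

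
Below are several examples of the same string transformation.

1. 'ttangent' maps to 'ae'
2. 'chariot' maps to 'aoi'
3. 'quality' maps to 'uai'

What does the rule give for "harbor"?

ao

Looking at the pairs, the operation is to swap each adjacent pair of characters (1↔2, 3↔4, ...), then keep only the vowels.
So "harbor" becomes "ao".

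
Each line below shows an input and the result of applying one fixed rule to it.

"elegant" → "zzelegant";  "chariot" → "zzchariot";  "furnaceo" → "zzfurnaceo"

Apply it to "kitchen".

The pattern: prepend "zz".
For "kitchen" the result is "zzkitchen".

zzkitchen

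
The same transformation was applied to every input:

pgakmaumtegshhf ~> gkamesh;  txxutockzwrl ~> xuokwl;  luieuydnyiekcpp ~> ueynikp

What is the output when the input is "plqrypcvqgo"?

lrpvg

The transformation: keep every other character starting from the second (positions 2nd, 4th, 6th, ...).
"plqrypcvqgo" → "lrpvg".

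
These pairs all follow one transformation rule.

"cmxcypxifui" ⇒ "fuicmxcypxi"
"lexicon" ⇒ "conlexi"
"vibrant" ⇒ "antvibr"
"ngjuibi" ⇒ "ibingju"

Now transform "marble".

blemar

The pattern: move the last 3 characters to the front (rotate right by 3).
So "marble" becomes "blemar".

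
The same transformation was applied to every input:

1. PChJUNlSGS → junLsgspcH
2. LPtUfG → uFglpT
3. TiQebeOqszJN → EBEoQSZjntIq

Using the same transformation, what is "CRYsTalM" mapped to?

In each case the input is transformed by: flip the case of every letter, then move the first 3 characters to the end (rotate left by 3).
Working it through for "CRYsTalM": intermediate "cryStALm", final "StALmcry".
(Check on "LPtUfG": → "lpTuFg" → "uFglpT" ✓)

StALmcry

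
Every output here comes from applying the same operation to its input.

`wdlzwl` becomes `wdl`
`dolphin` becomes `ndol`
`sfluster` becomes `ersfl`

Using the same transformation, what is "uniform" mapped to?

muni

Rule — move the first 3 characters to the end (rotate left by 3), then delete the first 3 characters.
Starting from "uniform": after the first operation, "formuni"; after the second, "muni".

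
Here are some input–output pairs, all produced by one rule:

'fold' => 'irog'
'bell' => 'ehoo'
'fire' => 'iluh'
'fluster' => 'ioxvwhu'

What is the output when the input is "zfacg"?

cidfj

Rule — shift every letter 3 places forward in the alphabet (wrapping around).
Doing the same to "zfacg": "cidfj".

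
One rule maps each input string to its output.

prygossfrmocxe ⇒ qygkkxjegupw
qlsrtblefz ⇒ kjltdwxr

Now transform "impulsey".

Each output is the input with this applied: shift every letter 8 places backward in the alphabet (wrapping around), then delete the first 2 characters.
"impulsey" → "aehmdkwq" → "hmdkwq".

hmdkwq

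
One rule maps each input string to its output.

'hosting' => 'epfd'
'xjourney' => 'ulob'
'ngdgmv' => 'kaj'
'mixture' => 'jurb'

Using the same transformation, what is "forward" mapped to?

The pattern: shift every letter 3 places backward in the alphabet (wrapping around), then keep every other character starting from the first (positions 1st, 3rd, 5th, ...).
Applying both steps to "forward": "clotxoa", then "coxa".

coxa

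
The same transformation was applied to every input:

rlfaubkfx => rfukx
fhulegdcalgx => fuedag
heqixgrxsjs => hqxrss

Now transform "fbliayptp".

flapp

Each output is the input with this applied: keep every other character starting from the first (positions 1st, 3rd, 5th, ...).
On "fbliayptp" that produces "flapp".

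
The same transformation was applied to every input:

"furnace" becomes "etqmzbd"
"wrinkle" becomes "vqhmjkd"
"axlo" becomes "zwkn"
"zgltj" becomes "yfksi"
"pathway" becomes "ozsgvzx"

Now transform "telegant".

sdkdfzms

Rule — shift every letter 1 place backward in the alphabet (wrapping around).
Doing the same to "telegant": "sdkdfzms".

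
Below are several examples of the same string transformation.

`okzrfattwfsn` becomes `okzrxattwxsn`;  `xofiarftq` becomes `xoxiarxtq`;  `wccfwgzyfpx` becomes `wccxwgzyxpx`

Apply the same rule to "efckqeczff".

exckqeczxx

The rule is to replace every "f" with "x".
For "efckqeczff" the result is "exckqeczxx".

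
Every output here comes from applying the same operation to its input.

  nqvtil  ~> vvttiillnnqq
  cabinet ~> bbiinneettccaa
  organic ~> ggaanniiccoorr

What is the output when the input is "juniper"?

Each output is the input with this applied: move the first 2 characters to the end (rotate left by 2), then double every character.
"juniper" → "niperju" → "nniippeerrjjuu".

nniippeerrjjuu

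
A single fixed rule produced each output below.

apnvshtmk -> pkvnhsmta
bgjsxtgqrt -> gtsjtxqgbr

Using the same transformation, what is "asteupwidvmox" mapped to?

sxetpuiwvdoma

In each case the input is transformed by: swap the first and last characters, then swap each adjacent pair of characters (1↔2, 3↔4, ...).
Applying both steps to "asteupwidvmox": "xsteupwidvmoa", then "sxetpuiwvdoma".
(Check on "apnvshtmk": → "kpnvshtma" → "pkvnhsmta" ✓)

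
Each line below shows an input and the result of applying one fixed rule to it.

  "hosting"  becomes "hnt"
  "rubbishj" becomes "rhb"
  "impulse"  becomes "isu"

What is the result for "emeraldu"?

edr

The rule is to take characters alternately from the front and the back (1st, last, 2nd, 2nd-last, ...), then keep one character in every 3, starting at position 1 (positions 1st, 4th, 7th, ...).
"emeraldu" → "eumdelra" → "edr".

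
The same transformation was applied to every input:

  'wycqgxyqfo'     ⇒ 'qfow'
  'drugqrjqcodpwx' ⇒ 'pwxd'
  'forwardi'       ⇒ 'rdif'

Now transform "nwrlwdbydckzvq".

In each case the input is transformed by: move the first character to the end, then keep only the last 4 characters.
"nwrlwdbydckzvq" → "wrlwdbydckzvqn" → "zvqn".

zvqn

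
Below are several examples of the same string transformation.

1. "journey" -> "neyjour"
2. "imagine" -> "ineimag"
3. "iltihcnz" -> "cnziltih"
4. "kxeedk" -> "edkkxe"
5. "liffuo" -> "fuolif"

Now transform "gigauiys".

iysgigau

What's happening: move the last 3 characters to the front (rotate right by 3).
So "gigauiys" becomes "iysgigau".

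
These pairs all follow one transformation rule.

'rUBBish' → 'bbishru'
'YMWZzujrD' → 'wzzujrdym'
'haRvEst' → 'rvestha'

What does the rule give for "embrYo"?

bryoem

Each output is the input with this applied: move the first 2 characters to the end (rotate left by 2), then convert every letter to lowercase.
Starting from "embrYo": after the first operation, "brYoem"; after the second, "bryoem".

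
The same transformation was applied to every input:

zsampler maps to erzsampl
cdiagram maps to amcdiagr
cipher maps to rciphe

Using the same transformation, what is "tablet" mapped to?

Looking at the pairs, the operation is to move the first 2 characters to the end (rotate left by 2), then swap the front and back halves of the string.
Starting from "tablet": after the first operation, "bletta"; after the second, "ttable".

ttable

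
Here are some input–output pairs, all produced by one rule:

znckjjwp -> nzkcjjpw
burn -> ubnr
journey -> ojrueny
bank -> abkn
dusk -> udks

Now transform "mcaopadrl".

cmoaaprdl

The transformation: swap each adjacent pair of characters (1↔2, 3↔4, ...).
On "mcaopadrl" that produces "cmoaaprdl".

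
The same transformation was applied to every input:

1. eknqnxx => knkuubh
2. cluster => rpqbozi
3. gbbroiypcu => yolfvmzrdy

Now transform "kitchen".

In each case the input is transformed by: shift every letter 3 places backward in the alphabet (wrapping around), then move the first 2 characters to the end (rotate left by 2).
For "kitchen", step one produces "hfqzebk"; step two turns that into "qzebkhf".

qzebkhf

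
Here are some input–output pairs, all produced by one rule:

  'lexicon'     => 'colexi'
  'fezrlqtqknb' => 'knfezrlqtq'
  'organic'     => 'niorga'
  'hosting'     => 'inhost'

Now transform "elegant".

The pattern: delete the last character, then move the last 2 characters to the front (rotate right by 2).
Working it through for "elegant": intermediate "elegan", final "aneleg".

aneleg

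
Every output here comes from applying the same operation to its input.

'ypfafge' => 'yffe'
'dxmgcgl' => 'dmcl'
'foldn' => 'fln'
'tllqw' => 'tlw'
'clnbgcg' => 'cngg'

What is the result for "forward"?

frad

Looking at the pairs, the operation is to keep every other character starting from the first (positions 1st, 3rd, 5th, ...).
Doing the same to "forward": "frad".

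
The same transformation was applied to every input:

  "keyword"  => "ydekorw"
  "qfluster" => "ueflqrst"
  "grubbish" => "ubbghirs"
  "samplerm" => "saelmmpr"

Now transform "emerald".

The transformation: sort the characters into alphabetical order, then move the last character to the front.
Working it through for "emerald": intermediate "adeelmr", final "radeelm".

radeelm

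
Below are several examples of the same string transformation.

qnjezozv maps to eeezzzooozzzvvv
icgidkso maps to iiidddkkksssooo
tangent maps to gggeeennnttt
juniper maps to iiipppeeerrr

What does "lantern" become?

In each case the input is transformed by: delete the first 3 characters, then repeat every character 3 times.
For "lantern", step one produces "tern"; step two turns that into "ttteeerrrnnn".

ttteeerrrnnn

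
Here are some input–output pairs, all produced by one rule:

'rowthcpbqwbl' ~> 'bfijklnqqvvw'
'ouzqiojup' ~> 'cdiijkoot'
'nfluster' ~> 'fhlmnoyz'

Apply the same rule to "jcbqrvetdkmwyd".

degklnpqsvwxxy

The transformation: shift every letter 6 places backward in the alphabet (wrapping around), then sort the characters into alphabetical order.
Applying both steps to "jcbqrvetdkmwyd": "dwvklpynxegqsx", then "degklnpqsvwxxy".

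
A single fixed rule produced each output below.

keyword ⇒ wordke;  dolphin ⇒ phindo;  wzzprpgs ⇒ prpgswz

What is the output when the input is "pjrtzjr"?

tzjrpj

Looking at the pairs, the operation is to move the first 2 characters to the end (rotate left by 2), then delete the first character.
Starting from "pjrtzjr": after the first operation, "rtzjrpj"; after the second, "tzjrpj".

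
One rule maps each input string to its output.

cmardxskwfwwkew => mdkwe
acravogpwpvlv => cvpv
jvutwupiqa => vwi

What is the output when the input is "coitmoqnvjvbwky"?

The rule is to keep one character in every 3, starting at position 2 (positions 2nd, 5th, 8th, ...).
On "coitmoqnvjvbwky" that produces "omnvk".

omnvk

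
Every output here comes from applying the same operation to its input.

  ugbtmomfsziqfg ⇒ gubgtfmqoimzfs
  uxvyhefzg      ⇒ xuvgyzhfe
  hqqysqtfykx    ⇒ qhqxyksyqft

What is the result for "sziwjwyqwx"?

zsixwwjqwy

Each output is the input with this applied: move the first character to the end, then take characters alternately from the front and the back (1st, last, 2nd, 2nd-last, ...).
"sziwjwyqwx" → "ziwjwyqwxs" → "zsixwwjqwy".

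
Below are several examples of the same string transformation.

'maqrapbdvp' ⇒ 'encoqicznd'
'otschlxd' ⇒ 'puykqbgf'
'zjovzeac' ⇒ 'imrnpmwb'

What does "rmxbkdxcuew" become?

oxqkphrjezk

Looking at the pairs, the operation is to shift every letter 13 places forward in the alphabet (wrapping around) — i.e. ROT13, then move the first 3 characters to the end (rotate left by 3).
On "rmxbkdxcuew": the first step gives "ezkoxqkphrj", and the second then gives "oxqkphrjezk".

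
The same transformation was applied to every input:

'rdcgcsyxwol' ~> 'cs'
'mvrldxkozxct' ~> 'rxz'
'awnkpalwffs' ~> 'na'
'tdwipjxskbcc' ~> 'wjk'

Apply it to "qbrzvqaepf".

rq

The transformation: delete the last 3 characters, then keep one character in every 3, starting at position 3 (positions 3rd, 6th, 9th, ...).
Working it through for "qbrzvqaepf": intermediate "qbrzvqa", final "rq".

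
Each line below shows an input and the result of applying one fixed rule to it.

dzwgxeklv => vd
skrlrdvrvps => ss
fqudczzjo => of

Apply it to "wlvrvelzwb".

bw

Looking at the pairs, the operation is to move the last character to the front, then keep only the first 2 characters.
Working it through for "wlvrvelzwb": intermediate "bwlvrvelzw", final "bw".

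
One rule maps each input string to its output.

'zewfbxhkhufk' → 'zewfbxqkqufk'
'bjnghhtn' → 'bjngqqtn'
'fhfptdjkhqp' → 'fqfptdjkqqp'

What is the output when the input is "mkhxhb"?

What's happening: replace every "h" with "q".
For "mkhxhb" the result is "mkqxqb".

mkqxqb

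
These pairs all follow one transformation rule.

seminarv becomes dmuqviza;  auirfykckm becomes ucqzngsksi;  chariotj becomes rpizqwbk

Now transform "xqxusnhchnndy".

The transformation: shift every letter 8 places forward in the alphabet (wrapping around), then swap the first and last characters.
Applying both steps to "xqxusnhchnndy": "fyfcavpkpvvlg", then "gyfcavpkpvvlf".
(Check on "chariotj": → "kpizqwbr" → "rpizqwbk" ✓)

gyfcavpkpvvlf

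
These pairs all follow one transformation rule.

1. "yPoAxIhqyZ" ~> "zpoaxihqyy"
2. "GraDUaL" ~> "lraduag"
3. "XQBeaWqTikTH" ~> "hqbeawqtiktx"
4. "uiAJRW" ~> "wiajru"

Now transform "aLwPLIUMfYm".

The pattern: swap the first and last characters, then convert every letter to lowercase.
"aLwPLIUMfYm" → "mlwpliumfya".

mlwpliumfya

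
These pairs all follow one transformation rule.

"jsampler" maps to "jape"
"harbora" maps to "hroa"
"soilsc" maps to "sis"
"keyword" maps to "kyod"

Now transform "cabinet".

The rule is to keep every other character starting from the first (positions 1st, 3rd, 5th, ...).
So "cabinet" becomes "cbnt".

cbnt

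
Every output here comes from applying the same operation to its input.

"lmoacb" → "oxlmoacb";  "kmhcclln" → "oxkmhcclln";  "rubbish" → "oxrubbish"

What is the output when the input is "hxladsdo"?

oxhxladsdo

The pattern: prepend "ox".
For "hxladsdo" the result is "oxhxladsdo".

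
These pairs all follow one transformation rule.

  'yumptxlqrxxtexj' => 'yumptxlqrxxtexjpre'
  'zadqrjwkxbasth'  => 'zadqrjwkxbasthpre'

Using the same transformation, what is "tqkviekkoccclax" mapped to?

Rule — append "pre".
On "tqkviekkoccclax" that produces "tqkviekkoccclaxpre".

tqkviekkoccclaxpre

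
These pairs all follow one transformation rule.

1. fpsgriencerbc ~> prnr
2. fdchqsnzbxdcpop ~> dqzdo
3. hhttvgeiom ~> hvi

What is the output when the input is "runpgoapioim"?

In each case the input is transformed by: keep one character in every 3, starting at position 2 (positions 2nd, 5th, 8th, ...).
On "runpgoapioim" that produces "ugpi".

ugpi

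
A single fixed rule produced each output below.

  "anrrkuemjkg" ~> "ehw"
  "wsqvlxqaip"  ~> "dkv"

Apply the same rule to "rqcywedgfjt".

The rule is to shift every letter 13 places forward in the alphabet (wrapping around) — i.e. ROT13, then keep one character in every 3, starting at position 3 (positions 3rd, 6th, 9th, ...).
Applying both steps to "rqcywedgfjt": "edpljrqtswg", then "prs".

prs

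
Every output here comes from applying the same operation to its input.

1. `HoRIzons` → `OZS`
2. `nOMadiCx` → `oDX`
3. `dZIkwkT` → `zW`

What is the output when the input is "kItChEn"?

What's happening: flip the case of every letter, then keep one character in every 3, starting at position 2 (positions 2nd, 5th, 8th, ...).
For "kItChEn", step one produces "KiTcHeN"; step two turns that into "iH".

iH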